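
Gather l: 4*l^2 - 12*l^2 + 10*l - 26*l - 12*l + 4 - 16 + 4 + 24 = -8*l^2 - 28*l + 16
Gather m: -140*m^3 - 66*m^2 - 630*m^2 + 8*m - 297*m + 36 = -140*m^3 - 696*m^2 - 289*m + 36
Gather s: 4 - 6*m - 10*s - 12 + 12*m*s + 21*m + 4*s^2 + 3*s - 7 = 15*m + 4*s^2 + s*(12*m - 7) - 15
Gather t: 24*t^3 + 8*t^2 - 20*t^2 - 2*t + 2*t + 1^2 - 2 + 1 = 24*t^3 - 12*t^2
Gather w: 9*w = 9*w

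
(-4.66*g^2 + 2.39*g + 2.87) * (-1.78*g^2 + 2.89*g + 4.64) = 8.2948*g^4 - 17.7216*g^3 - 19.8239*g^2 + 19.3839*g + 13.3168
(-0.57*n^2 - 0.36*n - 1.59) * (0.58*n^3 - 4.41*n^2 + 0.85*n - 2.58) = -0.3306*n^5 + 2.3049*n^4 + 0.1809*n^3 + 8.1765*n^2 - 0.4227*n + 4.1022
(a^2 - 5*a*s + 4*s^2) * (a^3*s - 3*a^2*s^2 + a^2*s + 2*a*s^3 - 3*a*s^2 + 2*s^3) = a^5*s - 8*a^4*s^2 + a^4*s + 21*a^3*s^3 - 8*a^3*s^2 - 22*a^2*s^4 + 21*a^2*s^3 + 8*a*s^5 - 22*a*s^4 + 8*s^5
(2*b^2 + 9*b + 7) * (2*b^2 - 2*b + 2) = 4*b^4 + 14*b^3 + 4*b + 14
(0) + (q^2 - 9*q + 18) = q^2 - 9*q + 18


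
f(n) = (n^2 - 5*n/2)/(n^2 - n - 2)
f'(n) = (1 - 2*n)*(n^2 - 5*n/2)/(n^2 - n - 2)^2 + (2*n - 5/2)/(n^2 - n - 2)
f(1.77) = 2.03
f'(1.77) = 6.45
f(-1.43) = 3.81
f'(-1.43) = 6.34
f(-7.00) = 1.23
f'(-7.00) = 0.04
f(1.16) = 0.86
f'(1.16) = 0.72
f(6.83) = 0.78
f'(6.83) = 0.03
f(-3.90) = 1.46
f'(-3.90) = 0.15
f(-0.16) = -0.23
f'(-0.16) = 1.72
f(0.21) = 0.22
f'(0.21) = 0.90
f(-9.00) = 1.18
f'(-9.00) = 0.02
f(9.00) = 0.84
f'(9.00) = 0.02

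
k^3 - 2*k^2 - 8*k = k*(k - 4)*(k + 2)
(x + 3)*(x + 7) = x^2 + 10*x + 21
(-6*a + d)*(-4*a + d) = 24*a^2 - 10*a*d + d^2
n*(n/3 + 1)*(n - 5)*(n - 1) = n^4/3 - n^3 - 13*n^2/3 + 5*n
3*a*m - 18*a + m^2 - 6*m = (3*a + m)*(m - 6)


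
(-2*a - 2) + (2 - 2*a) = -4*a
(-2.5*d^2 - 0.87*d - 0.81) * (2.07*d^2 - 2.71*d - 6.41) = -5.175*d^4 + 4.9741*d^3 + 16.706*d^2 + 7.7718*d + 5.1921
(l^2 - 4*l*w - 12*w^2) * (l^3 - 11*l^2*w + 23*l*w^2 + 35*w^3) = l^5 - 15*l^4*w + 55*l^3*w^2 + 75*l^2*w^3 - 416*l*w^4 - 420*w^5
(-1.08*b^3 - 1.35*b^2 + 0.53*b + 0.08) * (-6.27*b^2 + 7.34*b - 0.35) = 6.7716*b^5 + 0.537299999999999*b^4 - 12.8541*b^3 + 3.8611*b^2 + 0.4017*b - 0.028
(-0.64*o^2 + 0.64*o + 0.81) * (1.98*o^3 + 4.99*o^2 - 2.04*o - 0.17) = -1.2672*o^5 - 1.9264*o^4 + 6.103*o^3 + 2.8451*o^2 - 1.7612*o - 0.1377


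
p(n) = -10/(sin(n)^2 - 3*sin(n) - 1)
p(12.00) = -11.14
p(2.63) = 4.49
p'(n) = -10*(-2*sin(n)*cos(n) + 3*cos(n))/(sin(n)^2 - 3*sin(n) - 1)^2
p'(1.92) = 0.44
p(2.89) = 5.94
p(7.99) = 3.34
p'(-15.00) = 17.31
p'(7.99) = 0.15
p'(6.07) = -325.68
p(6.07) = 31.20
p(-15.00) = -7.28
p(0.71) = 3.95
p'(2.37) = 1.69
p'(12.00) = -42.66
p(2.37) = 3.84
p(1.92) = 3.41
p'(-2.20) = 6.29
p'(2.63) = 3.55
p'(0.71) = -2.01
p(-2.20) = -4.81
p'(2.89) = 8.54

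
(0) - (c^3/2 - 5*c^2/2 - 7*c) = -c^3/2 + 5*c^2/2 + 7*c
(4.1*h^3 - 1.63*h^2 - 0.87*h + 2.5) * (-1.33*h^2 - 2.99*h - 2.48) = -5.453*h^5 - 10.0911*h^4 - 4.1372*h^3 + 3.3187*h^2 - 5.3174*h - 6.2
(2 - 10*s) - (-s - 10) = 12 - 9*s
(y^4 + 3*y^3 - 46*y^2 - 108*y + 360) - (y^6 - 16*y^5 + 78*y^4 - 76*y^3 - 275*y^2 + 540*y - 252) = -y^6 + 16*y^5 - 77*y^4 + 79*y^3 + 229*y^2 - 648*y + 612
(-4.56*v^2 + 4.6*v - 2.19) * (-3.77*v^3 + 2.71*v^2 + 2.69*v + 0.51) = 17.1912*v^5 - 29.6996*v^4 + 8.4559*v^3 + 4.1135*v^2 - 3.5451*v - 1.1169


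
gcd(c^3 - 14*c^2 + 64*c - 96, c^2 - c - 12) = c - 4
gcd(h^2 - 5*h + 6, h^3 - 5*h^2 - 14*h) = 1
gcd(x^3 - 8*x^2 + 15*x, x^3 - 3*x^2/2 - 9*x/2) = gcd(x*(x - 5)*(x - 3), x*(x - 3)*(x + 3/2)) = x^2 - 3*x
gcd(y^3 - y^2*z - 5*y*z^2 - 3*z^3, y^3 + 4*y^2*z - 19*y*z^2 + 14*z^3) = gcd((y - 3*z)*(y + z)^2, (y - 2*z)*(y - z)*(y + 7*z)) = 1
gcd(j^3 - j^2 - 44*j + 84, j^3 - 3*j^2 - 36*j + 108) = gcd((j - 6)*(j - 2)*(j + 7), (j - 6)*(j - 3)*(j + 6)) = j - 6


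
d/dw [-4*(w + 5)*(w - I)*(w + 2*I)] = -12*w^2 - 8*w*(5 + I) - 8 - 20*I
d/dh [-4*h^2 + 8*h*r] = -8*h + 8*r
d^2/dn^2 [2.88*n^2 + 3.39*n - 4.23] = 5.76000000000000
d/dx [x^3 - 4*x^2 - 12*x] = 3*x^2 - 8*x - 12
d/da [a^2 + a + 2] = 2*a + 1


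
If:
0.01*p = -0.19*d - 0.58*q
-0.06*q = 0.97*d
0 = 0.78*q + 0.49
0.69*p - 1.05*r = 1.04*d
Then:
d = 0.04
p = 35.70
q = -0.63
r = 23.42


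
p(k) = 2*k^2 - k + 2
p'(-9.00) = -37.00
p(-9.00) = 173.00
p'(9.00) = 35.00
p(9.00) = 155.00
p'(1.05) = 3.20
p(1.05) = 3.16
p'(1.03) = 3.12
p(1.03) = 3.09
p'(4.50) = 17.00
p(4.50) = 38.00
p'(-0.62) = -3.48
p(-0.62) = 3.39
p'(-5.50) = -23.00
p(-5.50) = 68.00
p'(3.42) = 12.68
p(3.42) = 21.97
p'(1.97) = 6.88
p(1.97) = 7.79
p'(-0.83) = -4.32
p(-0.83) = 4.21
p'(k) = 4*k - 1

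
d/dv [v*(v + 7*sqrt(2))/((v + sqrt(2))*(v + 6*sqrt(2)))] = 12*(2*v + 7*sqrt(2))/(v^4 + 14*sqrt(2)*v^3 + 122*v^2 + 168*sqrt(2)*v + 144)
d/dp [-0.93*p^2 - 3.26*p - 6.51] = -1.86*p - 3.26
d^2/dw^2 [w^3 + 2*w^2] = 6*w + 4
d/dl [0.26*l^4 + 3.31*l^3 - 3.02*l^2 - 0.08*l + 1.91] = 1.04*l^3 + 9.93*l^2 - 6.04*l - 0.08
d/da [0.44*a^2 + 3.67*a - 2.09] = 0.88*a + 3.67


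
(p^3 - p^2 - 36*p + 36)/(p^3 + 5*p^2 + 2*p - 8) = (p^2 - 36)/(p^2 + 6*p + 8)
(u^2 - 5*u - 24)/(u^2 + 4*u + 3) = (u - 8)/(u + 1)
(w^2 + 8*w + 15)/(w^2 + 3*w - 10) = (w + 3)/(w - 2)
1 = 1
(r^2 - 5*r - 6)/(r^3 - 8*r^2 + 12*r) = (r + 1)/(r*(r - 2))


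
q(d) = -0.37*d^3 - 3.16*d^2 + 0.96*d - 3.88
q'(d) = -1.11*d^2 - 6.32*d + 0.96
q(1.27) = -8.52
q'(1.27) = -8.86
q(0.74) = -5.05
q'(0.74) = -4.32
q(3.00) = -39.43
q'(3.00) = -27.99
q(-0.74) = -6.17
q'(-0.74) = 5.03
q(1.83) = -14.97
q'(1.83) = -14.32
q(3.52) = -55.79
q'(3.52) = -35.04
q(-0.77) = -6.32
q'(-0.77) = 5.17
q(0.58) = -4.46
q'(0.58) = -3.08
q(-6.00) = -43.48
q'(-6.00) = -1.08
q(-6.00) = -43.48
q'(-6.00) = -1.08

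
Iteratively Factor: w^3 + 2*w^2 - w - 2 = (w - 1)*(w^2 + 3*w + 2) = (w - 1)*(w + 1)*(w + 2)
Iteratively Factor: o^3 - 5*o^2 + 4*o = (o - 4)*(o^2 - o) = (o - 4)*(o - 1)*(o)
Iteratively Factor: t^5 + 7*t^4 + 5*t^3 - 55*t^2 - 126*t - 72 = (t - 3)*(t^4 + 10*t^3 + 35*t^2 + 50*t + 24) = (t - 3)*(t + 2)*(t^3 + 8*t^2 + 19*t + 12) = (t - 3)*(t + 2)*(t + 3)*(t^2 + 5*t + 4) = (t - 3)*(t + 2)*(t + 3)*(t + 4)*(t + 1)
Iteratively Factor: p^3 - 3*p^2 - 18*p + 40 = (p - 2)*(p^2 - p - 20) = (p - 5)*(p - 2)*(p + 4)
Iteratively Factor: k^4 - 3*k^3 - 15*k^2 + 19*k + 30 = (k + 3)*(k^3 - 6*k^2 + 3*k + 10) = (k - 5)*(k + 3)*(k^2 - k - 2) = (k - 5)*(k + 1)*(k + 3)*(k - 2)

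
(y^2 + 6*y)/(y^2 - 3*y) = (y + 6)/(y - 3)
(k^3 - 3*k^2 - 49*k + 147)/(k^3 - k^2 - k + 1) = (k^3 - 3*k^2 - 49*k + 147)/(k^3 - k^2 - k + 1)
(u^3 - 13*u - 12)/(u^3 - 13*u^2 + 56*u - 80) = (u^2 + 4*u + 3)/(u^2 - 9*u + 20)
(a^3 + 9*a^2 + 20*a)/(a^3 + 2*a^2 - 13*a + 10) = a*(a + 4)/(a^2 - 3*a + 2)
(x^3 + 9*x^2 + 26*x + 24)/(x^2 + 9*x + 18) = (x^2 + 6*x + 8)/(x + 6)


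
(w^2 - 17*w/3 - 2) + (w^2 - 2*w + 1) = 2*w^2 - 23*w/3 - 1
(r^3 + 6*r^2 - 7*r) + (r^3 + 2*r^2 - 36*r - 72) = 2*r^3 + 8*r^2 - 43*r - 72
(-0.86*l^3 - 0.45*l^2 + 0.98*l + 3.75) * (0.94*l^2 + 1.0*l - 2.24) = -0.8084*l^5 - 1.283*l^4 + 2.3976*l^3 + 5.513*l^2 + 1.5548*l - 8.4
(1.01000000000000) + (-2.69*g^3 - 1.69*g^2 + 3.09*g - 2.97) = -2.69*g^3 - 1.69*g^2 + 3.09*g - 1.96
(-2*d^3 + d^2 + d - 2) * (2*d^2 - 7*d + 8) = -4*d^5 + 16*d^4 - 21*d^3 - 3*d^2 + 22*d - 16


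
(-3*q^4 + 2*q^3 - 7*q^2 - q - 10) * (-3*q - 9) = 9*q^5 + 21*q^4 + 3*q^3 + 66*q^2 + 39*q + 90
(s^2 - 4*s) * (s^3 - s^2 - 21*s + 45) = s^5 - 5*s^4 - 17*s^3 + 129*s^2 - 180*s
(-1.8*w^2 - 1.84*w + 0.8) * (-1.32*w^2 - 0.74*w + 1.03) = 2.376*w^4 + 3.7608*w^3 - 1.5484*w^2 - 2.4872*w + 0.824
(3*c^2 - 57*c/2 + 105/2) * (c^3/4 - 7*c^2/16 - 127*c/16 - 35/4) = 3*c^5/4 - 135*c^4/16 + 57*c^3/32 + 177*c^2 - 5355*c/32 - 3675/8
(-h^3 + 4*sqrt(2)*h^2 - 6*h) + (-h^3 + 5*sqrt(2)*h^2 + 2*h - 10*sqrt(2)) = -2*h^3 + 9*sqrt(2)*h^2 - 4*h - 10*sqrt(2)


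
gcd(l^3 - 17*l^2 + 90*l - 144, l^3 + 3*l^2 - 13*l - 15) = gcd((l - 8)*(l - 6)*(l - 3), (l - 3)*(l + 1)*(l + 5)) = l - 3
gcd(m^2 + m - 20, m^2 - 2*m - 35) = m + 5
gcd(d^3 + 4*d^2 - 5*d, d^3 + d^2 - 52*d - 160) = d + 5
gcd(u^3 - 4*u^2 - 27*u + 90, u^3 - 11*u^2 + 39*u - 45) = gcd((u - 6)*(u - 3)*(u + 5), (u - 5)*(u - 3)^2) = u - 3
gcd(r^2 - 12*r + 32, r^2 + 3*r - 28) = r - 4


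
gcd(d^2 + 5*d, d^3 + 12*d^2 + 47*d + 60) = d + 5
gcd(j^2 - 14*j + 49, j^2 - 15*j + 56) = j - 7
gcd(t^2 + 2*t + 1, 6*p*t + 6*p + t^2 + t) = t + 1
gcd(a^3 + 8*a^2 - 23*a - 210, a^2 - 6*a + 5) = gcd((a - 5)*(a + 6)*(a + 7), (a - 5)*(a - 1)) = a - 5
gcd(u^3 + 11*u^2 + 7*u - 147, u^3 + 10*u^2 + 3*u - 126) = u^2 + 4*u - 21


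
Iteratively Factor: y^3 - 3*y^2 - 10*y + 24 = (y - 2)*(y^2 - y - 12) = (y - 4)*(y - 2)*(y + 3)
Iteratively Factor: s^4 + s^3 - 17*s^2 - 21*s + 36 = (s + 3)*(s^3 - 2*s^2 - 11*s + 12) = (s - 1)*(s + 3)*(s^2 - s - 12) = (s - 1)*(s + 3)^2*(s - 4)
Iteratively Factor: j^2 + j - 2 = (j + 2)*(j - 1)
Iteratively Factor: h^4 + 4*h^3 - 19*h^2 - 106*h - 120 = (h - 5)*(h^3 + 9*h^2 + 26*h + 24) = (h - 5)*(h + 4)*(h^2 + 5*h + 6) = (h - 5)*(h + 3)*(h + 4)*(h + 2)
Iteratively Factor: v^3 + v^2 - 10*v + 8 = (v + 4)*(v^2 - 3*v + 2) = (v - 1)*(v + 4)*(v - 2)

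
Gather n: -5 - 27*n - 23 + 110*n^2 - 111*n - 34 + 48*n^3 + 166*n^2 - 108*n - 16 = 48*n^3 + 276*n^2 - 246*n - 78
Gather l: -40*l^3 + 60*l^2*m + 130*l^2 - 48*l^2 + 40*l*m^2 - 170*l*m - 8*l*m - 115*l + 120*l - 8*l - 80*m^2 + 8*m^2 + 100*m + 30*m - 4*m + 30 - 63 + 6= -40*l^3 + l^2*(60*m + 82) + l*(40*m^2 - 178*m - 3) - 72*m^2 + 126*m - 27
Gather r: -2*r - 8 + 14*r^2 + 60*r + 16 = 14*r^2 + 58*r + 8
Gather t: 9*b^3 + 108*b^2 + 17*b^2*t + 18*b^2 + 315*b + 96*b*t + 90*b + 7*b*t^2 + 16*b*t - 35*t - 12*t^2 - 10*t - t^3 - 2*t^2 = 9*b^3 + 126*b^2 + 405*b - t^3 + t^2*(7*b - 14) + t*(17*b^2 + 112*b - 45)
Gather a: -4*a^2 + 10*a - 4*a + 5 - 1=-4*a^2 + 6*a + 4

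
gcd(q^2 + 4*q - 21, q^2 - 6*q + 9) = q - 3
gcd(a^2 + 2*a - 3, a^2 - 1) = a - 1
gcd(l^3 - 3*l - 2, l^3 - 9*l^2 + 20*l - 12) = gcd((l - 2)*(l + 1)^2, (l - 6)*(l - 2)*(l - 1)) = l - 2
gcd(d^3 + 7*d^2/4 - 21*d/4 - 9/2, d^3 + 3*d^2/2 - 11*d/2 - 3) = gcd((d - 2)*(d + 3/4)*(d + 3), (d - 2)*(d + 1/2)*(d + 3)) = d^2 + d - 6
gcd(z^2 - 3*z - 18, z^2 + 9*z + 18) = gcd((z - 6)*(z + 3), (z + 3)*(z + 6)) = z + 3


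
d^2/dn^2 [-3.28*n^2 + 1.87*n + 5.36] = -6.56000000000000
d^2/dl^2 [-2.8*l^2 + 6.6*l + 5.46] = -5.60000000000000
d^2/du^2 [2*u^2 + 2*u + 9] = 4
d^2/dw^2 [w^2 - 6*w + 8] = 2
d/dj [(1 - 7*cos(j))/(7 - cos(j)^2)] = (7*cos(j)^2 - 2*cos(j) + 49)*sin(j)/(sin(j)^2 + 6)^2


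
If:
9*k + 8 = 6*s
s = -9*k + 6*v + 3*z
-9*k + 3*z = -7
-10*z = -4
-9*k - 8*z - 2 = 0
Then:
No Solution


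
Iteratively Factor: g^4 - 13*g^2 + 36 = (g - 3)*(g^3 + 3*g^2 - 4*g - 12) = (g - 3)*(g + 3)*(g^2 - 4) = (g - 3)*(g + 2)*(g + 3)*(g - 2)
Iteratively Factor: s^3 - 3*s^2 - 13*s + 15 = (s + 3)*(s^2 - 6*s + 5) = (s - 5)*(s + 3)*(s - 1)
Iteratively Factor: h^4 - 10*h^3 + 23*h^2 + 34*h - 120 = (h - 5)*(h^3 - 5*h^2 - 2*h + 24) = (h - 5)*(h - 4)*(h^2 - h - 6) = (h - 5)*(h - 4)*(h - 3)*(h + 2)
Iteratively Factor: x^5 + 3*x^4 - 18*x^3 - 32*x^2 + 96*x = (x + 4)*(x^4 - x^3 - 14*x^2 + 24*x) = (x - 2)*(x + 4)*(x^3 + x^2 - 12*x) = (x - 3)*(x - 2)*(x + 4)*(x^2 + 4*x) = (x - 3)*(x - 2)*(x + 4)^2*(x)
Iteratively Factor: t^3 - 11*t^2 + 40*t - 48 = (t - 4)*(t^2 - 7*t + 12) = (t - 4)^2*(t - 3)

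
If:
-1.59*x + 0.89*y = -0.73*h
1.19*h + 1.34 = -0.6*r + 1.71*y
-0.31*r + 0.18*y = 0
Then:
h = 1.14421252371917*y - 1.12605042016807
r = 0.580645161290323*y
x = 1.08507870585848*y - 0.516991702341314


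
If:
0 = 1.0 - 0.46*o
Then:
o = 2.17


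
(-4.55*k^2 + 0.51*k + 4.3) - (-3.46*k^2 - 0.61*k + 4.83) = -1.09*k^2 + 1.12*k - 0.53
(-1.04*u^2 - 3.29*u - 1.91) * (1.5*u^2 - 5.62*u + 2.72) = -1.56*u^4 + 0.9098*u^3 + 12.796*u^2 + 1.7854*u - 5.1952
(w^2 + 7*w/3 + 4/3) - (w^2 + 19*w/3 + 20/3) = -4*w - 16/3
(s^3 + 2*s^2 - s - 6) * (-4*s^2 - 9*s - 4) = -4*s^5 - 17*s^4 - 18*s^3 + 25*s^2 + 58*s + 24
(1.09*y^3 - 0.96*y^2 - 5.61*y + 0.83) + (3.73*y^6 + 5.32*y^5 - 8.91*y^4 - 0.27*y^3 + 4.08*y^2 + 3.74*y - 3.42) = 3.73*y^6 + 5.32*y^5 - 8.91*y^4 + 0.82*y^3 + 3.12*y^2 - 1.87*y - 2.59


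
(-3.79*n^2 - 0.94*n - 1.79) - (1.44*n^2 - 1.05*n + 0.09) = -5.23*n^2 + 0.11*n - 1.88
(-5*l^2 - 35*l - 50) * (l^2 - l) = -5*l^4 - 30*l^3 - 15*l^2 + 50*l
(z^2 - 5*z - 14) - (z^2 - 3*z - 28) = 14 - 2*z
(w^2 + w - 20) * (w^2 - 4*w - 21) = w^4 - 3*w^3 - 45*w^2 + 59*w + 420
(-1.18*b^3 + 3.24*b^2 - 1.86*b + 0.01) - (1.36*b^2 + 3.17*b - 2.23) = -1.18*b^3 + 1.88*b^2 - 5.03*b + 2.24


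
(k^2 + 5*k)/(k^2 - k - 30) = k/(k - 6)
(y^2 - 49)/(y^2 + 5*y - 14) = (y - 7)/(y - 2)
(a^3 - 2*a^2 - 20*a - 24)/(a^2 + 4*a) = (a^3 - 2*a^2 - 20*a - 24)/(a*(a + 4))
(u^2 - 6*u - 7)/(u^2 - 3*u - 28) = (u + 1)/(u + 4)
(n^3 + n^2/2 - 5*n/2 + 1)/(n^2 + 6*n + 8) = (2*n^2 - 3*n + 1)/(2*(n + 4))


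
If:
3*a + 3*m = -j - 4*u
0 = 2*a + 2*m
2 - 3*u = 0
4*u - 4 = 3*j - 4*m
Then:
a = 5/3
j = -8/3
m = -5/3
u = 2/3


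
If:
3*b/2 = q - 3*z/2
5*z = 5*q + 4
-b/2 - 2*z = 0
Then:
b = -32/55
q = -36/55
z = 8/55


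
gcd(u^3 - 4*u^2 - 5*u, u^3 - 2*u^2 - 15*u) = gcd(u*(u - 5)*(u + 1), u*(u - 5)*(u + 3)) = u^2 - 5*u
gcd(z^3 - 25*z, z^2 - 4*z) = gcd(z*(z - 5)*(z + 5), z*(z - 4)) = z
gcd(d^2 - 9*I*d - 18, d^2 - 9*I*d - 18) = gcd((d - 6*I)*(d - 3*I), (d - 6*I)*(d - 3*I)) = d^2 - 9*I*d - 18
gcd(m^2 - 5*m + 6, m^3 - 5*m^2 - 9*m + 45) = m - 3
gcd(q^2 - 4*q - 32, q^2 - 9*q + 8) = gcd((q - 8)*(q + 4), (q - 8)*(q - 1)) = q - 8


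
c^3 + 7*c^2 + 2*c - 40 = (c - 2)*(c + 4)*(c + 5)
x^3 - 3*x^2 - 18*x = x*(x - 6)*(x + 3)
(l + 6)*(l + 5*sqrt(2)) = l^2 + 6*l + 5*sqrt(2)*l + 30*sqrt(2)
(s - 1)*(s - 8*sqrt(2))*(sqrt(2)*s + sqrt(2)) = sqrt(2)*s^3 - 16*s^2 - sqrt(2)*s + 16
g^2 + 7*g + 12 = (g + 3)*(g + 4)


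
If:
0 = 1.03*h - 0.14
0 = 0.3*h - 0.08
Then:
No Solution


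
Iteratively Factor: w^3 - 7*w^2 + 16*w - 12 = (w - 3)*(w^2 - 4*w + 4) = (w - 3)*(w - 2)*(w - 2)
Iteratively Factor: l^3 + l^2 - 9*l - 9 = (l + 1)*(l^2 - 9) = (l - 3)*(l + 1)*(l + 3)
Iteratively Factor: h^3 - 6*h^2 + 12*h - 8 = (h - 2)*(h^2 - 4*h + 4) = (h - 2)^2*(h - 2)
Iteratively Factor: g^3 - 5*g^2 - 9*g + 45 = (g - 3)*(g^2 - 2*g - 15) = (g - 5)*(g - 3)*(g + 3)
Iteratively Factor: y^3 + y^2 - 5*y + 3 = (y - 1)*(y^2 + 2*y - 3) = (y - 1)*(y + 3)*(y - 1)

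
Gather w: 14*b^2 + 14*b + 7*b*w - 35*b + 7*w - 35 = 14*b^2 - 21*b + w*(7*b + 7) - 35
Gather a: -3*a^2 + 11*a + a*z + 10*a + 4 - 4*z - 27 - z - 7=-3*a^2 + a*(z + 21) - 5*z - 30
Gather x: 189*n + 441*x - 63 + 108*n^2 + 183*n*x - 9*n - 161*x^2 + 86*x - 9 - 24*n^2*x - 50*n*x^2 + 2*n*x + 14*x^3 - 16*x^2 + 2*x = 108*n^2 + 180*n + 14*x^3 + x^2*(-50*n - 177) + x*(-24*n^2 + 185*n + 529) - 72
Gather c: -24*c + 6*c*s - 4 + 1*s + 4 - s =c*(6*s - 24)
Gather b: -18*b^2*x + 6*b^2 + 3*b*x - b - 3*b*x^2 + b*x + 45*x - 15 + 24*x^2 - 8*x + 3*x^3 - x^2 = b^2*(6 - 18*x) + b*(-3*x^2 + 4*x - 1) + 3*x^3 + 23*x^2 + 37*x - 15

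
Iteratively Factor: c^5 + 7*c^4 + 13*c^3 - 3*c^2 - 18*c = (c - 1)*(c^4 + 8*c^3 + 21*c^2 + 18*c) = (c - 1)*(c + 3)*(c^3 + 5*c^2 + 6*c) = (c - 1)*(c + 3)^2*(c^2 + 2*c) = c*(c - 1)*(c + 3)^2*(c + 2)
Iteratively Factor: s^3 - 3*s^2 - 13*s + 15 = (s - 5)*(s^2 + 2*s - 3) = (s - 5)*(s - 1)*(s + 3)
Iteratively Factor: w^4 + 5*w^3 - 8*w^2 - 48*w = (w)*(w^3 + 5*w^2 - 8*w - 48) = w*(w + 4)*(w^2 + w - 12) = w*(w - 3)*(w + 4)*(w + 4)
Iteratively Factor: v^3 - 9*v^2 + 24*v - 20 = (v - 2)*(v^2 - 7*v + 10) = (v - 2)^2*(v - 5)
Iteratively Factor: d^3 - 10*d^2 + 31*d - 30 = (d - 2)*(d^2 - 8*d + 15) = (d - 5)*(d - 2)*(d - 3)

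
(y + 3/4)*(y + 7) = y^2 + 31*y/4 + 21/4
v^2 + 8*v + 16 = (v + 4)^2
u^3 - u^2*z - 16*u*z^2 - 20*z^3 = (u - 5*z)*(u + 2*z)^2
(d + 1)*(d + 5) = d^2 + 6*d + 5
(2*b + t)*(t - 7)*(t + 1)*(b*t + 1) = 2*b^2*t^3 - 12*b^2*t^2 - 14*b^2*t + b*t^4 - 6*b*t^3 - 5*b*t^2 - 12*b*t - 14*b + t^3 - 6*t^2 - 7*t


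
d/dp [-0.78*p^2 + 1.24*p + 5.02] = 1.24 - 1.56*p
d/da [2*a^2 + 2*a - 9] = 4*a + 2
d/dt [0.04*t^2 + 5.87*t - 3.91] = 0.08*t + 5.87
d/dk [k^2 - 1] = 2*k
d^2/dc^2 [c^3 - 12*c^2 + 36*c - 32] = 6*c - 24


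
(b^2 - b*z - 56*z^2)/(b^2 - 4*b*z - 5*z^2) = (-b^2 + b*z + 56*z^2)/(-b^2 + 4*b*z + 5*z^2)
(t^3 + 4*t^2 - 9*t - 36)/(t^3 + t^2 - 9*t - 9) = (t + 4)/(t + 1)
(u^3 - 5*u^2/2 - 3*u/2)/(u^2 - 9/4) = 2*u*(2*u^2 - 5*u - 3)/(4*u^2 - 9)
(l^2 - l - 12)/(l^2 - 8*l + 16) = (l + 3)/(l - 4)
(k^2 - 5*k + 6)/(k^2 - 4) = (k - 3)/(k + 2)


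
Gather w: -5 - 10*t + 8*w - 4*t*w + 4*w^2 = -10*t + 4*w^2 + w*(8 - 4*t) - 5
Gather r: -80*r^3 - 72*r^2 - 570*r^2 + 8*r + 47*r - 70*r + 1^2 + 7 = -80*r^3 - 642*r^2 - 15*r + 8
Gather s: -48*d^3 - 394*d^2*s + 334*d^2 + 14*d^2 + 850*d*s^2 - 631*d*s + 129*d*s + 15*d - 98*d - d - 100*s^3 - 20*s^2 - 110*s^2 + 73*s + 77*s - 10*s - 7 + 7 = -48*d^3 + 348*d^2 - 84*d - 100*s^3 + s^2*(850*d - 130) + s*(-394*d^2 - 502*d + 140)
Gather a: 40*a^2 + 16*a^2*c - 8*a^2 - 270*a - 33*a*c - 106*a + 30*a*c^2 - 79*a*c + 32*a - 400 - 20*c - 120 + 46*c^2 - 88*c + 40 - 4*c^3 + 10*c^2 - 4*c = a^2*(16*c + 32) + a*(30*c^2 - 112*c - 344) - 4*c^3 + 56*c^2 - 112*c - 480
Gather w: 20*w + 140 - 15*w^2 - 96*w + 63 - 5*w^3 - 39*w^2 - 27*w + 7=-5*w^3 - 54*w^2 - 103*w + 210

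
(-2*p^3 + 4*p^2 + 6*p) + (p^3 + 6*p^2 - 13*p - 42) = -p^3 + 10*p^2 - 7*p - 42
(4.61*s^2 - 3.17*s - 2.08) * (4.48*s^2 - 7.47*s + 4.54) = 20.6528*s^4 - 48.6383*s^3 + 35.2909*s^2 + 1.1458*s - 9.4432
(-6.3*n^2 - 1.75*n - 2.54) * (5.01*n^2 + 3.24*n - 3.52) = -31.563*n^4 - 29.1795*n^3 + 3.7806*n^2 - 2.0696*n + 8.9408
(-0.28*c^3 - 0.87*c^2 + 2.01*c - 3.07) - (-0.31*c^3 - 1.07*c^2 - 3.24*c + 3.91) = 0.03*c^3 + 0.2*c^2 + 5.25*c - 6.98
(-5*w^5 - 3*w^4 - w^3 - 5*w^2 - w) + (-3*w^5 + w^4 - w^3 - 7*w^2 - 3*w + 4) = -8*w^5 - 2*w^4 - 2*w^3 - 12*w^2 - 4*w + 4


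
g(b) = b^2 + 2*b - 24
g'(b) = 2*b + 2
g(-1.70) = -24.51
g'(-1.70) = -1.40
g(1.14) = -20.42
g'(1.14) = 4.28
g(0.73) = -22.01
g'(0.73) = 3.46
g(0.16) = -23.65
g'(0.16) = 2.32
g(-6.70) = 7.49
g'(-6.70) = -11.40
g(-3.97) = -16.18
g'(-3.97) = -5.94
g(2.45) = -13.10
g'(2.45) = 6.90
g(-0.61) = -24.85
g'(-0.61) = 0.78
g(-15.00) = 171.00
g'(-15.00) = -28.00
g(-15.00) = 171.00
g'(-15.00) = -28.00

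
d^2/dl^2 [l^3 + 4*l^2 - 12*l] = 6*l + 8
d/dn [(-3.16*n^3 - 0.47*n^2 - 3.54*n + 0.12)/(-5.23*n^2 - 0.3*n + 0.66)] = (16.5268*n^4 + 1.896*n^3 - 24.63*n^2 + 0.6348*n - 2.3004)/(27.3529*n^4 + 3.138*n^3 - 6.8136*n^2 - 0.396*n + 0.4356)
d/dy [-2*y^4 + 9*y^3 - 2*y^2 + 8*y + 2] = -8*y^3 + 27*y^2 - 4*y + 8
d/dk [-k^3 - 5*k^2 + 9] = k*(-3*k - 10)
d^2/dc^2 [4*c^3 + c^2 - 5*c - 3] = 24*c + 2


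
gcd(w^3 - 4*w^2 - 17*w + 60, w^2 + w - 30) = w - 5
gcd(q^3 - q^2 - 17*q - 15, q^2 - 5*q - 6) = q + 1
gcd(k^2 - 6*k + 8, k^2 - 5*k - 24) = 1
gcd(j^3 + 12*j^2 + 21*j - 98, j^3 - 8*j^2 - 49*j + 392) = j + 7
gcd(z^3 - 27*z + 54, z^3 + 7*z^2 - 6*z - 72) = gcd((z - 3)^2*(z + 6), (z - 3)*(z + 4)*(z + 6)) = z^2 + 3*z - 18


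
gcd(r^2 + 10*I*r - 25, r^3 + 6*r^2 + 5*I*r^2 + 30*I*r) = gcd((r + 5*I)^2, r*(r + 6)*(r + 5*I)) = r + 5*I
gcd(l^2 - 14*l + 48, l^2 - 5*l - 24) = l - 8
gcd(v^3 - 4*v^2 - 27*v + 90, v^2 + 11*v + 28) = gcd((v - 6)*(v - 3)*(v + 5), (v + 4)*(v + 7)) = 1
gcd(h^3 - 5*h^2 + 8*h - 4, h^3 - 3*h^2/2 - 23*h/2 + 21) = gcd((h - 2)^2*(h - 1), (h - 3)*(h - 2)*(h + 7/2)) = h - 2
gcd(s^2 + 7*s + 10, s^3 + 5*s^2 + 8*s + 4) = s + 2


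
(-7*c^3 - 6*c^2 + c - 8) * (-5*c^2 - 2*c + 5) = 35*c^5 + 44*c^4 - 28*c^3 + 8*c^2 + 21*c - 40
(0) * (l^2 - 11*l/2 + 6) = 0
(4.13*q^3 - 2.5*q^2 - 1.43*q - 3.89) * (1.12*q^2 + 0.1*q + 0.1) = 4.6256*q^5 - 2.387*q^4 - 1.4386*q^3 - 4.7498*q^2 - 0.532*q - 0.389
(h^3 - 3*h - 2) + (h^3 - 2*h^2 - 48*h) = 2*h^3 - 2*h^2 - 51*h - 2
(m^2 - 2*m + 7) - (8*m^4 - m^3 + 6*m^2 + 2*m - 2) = -8*m^4 + m^3 - 5*m^2 - 4*m + 9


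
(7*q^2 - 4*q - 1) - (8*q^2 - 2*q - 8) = -q^2 - 2*q + 7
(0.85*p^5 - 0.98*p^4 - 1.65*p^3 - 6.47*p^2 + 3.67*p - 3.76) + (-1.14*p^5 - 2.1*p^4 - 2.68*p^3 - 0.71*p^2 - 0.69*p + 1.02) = -0.29*p^5 - 3.08*p^4 - 4.33*p^3 - 7.18*p^2 + 2.98*p - 2.74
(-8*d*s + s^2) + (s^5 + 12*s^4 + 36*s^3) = -8*d*s + s^5 + 12*s^4 + 36*s^3 + s^2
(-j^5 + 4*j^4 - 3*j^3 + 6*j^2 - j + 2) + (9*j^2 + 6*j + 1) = -j^5 + 4*j^4 - 3*j^3 + 15*j^2 + 5*j + 3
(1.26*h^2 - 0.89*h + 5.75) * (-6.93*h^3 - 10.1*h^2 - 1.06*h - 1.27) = -8.7318*h^5 - 6.5583*h^4 - 32.1941*h^3 - 58.7318*h^2 - 4.9647*h - 7.3025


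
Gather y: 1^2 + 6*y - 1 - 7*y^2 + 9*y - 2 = -7*y^2 + 15*y - 2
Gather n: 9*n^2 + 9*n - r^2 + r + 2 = 9*n^2 + 9*n - r^2 + r + 2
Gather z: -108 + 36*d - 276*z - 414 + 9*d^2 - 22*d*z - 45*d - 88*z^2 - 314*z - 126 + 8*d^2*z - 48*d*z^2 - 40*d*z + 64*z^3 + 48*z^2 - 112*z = 9*d^2 - 9*d + 64*z^3 + z^2*(-48*d - 40) + z*(8*d^2 - 62*d - 702) - 648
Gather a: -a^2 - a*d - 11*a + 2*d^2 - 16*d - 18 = -a^2 + a*(-d - 11) + 2*d^2 - 16*d - 18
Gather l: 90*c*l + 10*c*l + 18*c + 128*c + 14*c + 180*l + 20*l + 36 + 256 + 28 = 160*c + l*(100*c + 200) + 320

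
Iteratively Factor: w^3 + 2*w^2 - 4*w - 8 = (w + 2)*(w^2 - 4) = (w - 2)*(w + 2)*(w + 2)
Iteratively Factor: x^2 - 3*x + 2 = (x - 1)*(x - 2)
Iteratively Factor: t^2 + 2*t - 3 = (t - 1)*(t + 3)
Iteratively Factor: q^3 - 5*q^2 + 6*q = (q - 2)*(q^2 - 3*q) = (q - 3)*(q - 2)*(q)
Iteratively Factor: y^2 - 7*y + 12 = (y - 4)*(y - 3)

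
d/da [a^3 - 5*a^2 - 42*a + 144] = 3*a^2 - 10*a - 42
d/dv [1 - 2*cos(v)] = 2*sin(v)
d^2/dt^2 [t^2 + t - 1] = 2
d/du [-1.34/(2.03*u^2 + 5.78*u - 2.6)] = (5.4404*u + 7.7452)/(2.03*u^2 + 5.78*u - 2.6)^2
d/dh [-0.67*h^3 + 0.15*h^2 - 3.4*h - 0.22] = -2.01*h^2 + 0.3*h - 3.4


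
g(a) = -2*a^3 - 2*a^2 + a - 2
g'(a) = -6*a^2 - 4*a + 1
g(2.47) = -41.87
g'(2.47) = -45.49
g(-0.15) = -2.19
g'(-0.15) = 1.46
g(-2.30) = 9.45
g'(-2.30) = -21.54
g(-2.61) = 17.32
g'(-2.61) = -29.43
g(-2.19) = 7.22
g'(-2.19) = -19.02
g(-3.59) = 61.17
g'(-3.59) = -61.97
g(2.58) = -47.08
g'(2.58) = -49.26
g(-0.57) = -2.85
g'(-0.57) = 1.33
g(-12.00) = 3154.00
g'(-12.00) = -815.00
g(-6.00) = 352.00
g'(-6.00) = -191.00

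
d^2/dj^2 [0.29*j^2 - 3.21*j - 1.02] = 0.580000000000000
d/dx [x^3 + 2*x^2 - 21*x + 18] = 3*x^2 + 4*x - 21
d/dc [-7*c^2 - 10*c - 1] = -14*c - 10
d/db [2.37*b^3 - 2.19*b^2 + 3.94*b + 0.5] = 7.11*b^2 - 4.38*b + 3.94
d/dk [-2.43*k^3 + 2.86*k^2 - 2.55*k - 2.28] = -7.29*k^2 + 5.72*k - 2.55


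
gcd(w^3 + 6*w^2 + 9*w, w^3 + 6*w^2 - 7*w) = w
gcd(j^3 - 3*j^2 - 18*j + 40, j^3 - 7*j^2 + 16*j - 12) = j - 2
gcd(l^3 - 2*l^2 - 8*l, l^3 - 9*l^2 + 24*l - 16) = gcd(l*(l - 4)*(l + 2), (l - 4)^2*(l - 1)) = l - 4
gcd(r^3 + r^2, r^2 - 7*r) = r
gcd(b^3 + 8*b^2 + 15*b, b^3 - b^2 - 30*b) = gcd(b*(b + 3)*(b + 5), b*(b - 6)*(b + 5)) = b^2 + 5*b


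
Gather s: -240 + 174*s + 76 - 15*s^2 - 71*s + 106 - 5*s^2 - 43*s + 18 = -20*s^2 + 60*s - 40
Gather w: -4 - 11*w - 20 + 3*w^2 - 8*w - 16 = 3*w^2 - 19*w - 40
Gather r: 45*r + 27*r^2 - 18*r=27*r^2 + 27*r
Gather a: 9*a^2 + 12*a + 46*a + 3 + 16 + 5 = 9*a^2 + 58*a + 24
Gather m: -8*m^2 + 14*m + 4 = -8*m^2 + 14*m + 4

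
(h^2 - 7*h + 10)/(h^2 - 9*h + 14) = (h - 5)/(h - 7)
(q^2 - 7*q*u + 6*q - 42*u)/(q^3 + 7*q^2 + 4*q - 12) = (q - 7*u)/(q^2 + q - 2)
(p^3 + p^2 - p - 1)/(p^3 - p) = (p + 1)/p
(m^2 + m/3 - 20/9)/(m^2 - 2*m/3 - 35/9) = (3*m - 4)/(3*m - 7)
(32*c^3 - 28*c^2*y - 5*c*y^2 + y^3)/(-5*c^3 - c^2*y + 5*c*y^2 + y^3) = (-32*c^2 - 4*c*y + y^2)/(5*c^2 + 6*c*y + y^2)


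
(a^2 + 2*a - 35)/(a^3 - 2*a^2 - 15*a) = (a + 7)/(a*(a + 3))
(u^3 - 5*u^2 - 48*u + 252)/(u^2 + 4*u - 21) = (u^2 - 12*u + 36)/(u - 3)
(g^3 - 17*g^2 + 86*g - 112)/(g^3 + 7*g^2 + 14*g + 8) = (g^3 - 17*g^2 + 86*g - 112)/(g^3 + 7*g^2 + 14*g + 8)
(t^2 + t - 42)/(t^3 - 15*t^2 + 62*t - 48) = (t + 7)/(t^2 - 9*t + 8)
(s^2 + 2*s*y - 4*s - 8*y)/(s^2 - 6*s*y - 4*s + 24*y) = (-s - 2*y)/(-s + 6*y)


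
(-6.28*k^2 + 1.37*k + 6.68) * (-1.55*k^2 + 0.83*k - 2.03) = 9.734*k^4 - 7.3359*k^3 + 3.5315*k^2 + 2.7633*k - 13.5604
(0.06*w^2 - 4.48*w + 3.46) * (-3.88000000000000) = -0.2328*w^2 + 17.3824*w - 13.4248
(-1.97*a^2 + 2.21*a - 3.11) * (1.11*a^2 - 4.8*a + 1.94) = -2.1867*a^4 + 11.9091*a^3 - 17.8819*a^2 + 19.2154*a - 6.0334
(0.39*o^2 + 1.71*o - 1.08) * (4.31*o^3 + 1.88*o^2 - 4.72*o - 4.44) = 1.6809*o^5 + 8.1033*o^4 - 3.2808*o^3 - 11.8332*o^2 - 2.4948*o + 4.7952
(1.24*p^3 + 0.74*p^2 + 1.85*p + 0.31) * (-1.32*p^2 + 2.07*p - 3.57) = -1.6368*p^5 + 1.59*p^4 - 5.337*p^3 + 0.7785*p^2 - 5.9628*p - 1.1067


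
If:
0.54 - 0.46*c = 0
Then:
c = 1.17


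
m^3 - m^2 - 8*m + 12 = (m - 2)^2*(m + 3)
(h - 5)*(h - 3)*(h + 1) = h^3 - 7*h^2 + 7*h + 15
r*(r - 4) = r^2 - 4*r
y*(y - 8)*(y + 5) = y^3 - 3*y^2 - 40*y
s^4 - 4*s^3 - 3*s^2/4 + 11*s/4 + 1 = (s - 4)*(s - 1)*(s + 1/2)^2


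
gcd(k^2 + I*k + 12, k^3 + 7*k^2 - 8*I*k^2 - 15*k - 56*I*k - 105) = k - 3*I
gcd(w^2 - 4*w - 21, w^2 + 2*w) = 1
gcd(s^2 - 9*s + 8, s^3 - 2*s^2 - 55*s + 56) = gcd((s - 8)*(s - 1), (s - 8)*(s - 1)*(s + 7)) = s^2 - 9*s + 8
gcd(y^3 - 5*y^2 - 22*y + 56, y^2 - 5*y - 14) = y - 7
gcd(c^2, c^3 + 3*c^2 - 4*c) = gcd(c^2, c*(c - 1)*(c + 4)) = c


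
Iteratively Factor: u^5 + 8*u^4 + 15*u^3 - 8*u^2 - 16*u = (u + 1)*(u^4 + 7*u^3 + 8*u^2 - 16*u) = (u + 1)*(u + 4)*(u^3 + 3*u^2 - 4*u) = (u + 1)*(u + 4)^2*(u^2 - u) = u*(u + 1)*(u + 4)^2*(u - 1)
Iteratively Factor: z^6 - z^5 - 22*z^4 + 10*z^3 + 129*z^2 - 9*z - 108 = (z + 3)*(z^5 - 4*z^4 - 10*z^3 + 40*z^2 + 9*z - 36) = (z - 3)*(z + 3)*(z^4 - z^3 - 13*z^2 + z + 12) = (z - 3)*(z - 1)*(z + 3)*(z^3 - 13*z - 12) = (z - 3)*(z - 1)*(z + 3)^2*(z^2 - 3*z - 4) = (z - 3)*(z - 1)*(z + 1)*(z + 3)^2*(z - 4)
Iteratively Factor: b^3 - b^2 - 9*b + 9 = (b + 3)*(b^2 - 4*b + 3) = (b - 3)*(b + 3)*(b - 1)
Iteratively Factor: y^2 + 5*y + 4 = (y + 4)*(y + 1)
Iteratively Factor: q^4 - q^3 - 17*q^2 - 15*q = (q + 3)*(q^3 - 4*q^2 - 5*q) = (q - 5)*(q + 3)*(q^2 + q) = (q - 5)*(q + 1)*(q + 3)*(q)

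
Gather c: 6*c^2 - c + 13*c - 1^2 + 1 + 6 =6*c^2 + 12*c + 6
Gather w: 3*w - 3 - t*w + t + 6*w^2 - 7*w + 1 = t + 6*w^2 + w*(-t - 4) - 2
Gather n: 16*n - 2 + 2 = 16*n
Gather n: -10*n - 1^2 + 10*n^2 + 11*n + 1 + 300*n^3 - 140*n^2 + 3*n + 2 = 300*n^3 - 130*n^2 + 4*n + 2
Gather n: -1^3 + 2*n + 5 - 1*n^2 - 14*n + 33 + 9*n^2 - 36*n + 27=8*n^2 - 48*n + 64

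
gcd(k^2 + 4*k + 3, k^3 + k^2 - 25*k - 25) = k + 1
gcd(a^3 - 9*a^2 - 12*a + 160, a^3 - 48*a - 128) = a^2 - 4*a - 32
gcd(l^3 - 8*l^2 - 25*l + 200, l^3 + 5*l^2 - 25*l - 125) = l^2 - 25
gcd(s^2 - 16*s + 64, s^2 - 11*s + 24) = s - 8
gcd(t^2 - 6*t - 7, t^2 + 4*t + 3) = t + 1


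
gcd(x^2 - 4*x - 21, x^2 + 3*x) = x + 3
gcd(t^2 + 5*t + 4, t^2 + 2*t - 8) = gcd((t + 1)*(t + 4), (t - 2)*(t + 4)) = t + 4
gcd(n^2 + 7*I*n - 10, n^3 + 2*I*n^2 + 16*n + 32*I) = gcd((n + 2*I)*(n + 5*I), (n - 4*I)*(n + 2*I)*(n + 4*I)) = n + 2*I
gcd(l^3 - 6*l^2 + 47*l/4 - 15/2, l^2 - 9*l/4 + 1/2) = l - 2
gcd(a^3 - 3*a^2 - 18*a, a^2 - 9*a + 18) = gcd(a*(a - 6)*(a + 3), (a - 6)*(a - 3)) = a - 6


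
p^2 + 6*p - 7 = (p - 1)*(p + 7)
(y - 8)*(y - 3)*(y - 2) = y^3 - 13*y^2 + 46*y - 48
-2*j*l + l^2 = l*(-2*j + l)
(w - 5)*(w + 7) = w^2 + 2*w - 35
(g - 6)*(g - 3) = g^2 - 9*g + 18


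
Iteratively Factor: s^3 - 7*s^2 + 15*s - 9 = (s - 3)*(s^2 - 4*s + 3) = (s - 3)^2*(s - 1)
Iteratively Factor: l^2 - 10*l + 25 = (l - 5)*(l - 5)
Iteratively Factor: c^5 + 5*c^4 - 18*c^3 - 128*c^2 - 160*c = (c + 2)*(c^4 + 3*c^3 - 24*c^2 - 80*c) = (c + 2)*(c + 4)*(c^3 - c^2 - 20*c) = (c - 5)*(c + 2)*(c + 4)*(c^2 + 4*c) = (c - 5)*(c + 2)*(c + 4)^2*(c)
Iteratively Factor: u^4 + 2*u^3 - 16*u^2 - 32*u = (u)*(u^3 + 2*u^2 - 16*u - 32) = u*(u + 2)*(u^2 - 16) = u*(u + 2)*(u + 4)*(u - 4)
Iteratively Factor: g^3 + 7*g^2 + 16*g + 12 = (g + 3)*(g^2 + 4*g + 4) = (g + 2)*(g + 3)*(g + 2)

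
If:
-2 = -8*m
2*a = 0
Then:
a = 0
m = 1/4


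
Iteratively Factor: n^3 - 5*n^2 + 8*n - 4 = (n - 2)*(n^2 - 3*n + 2) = (n - 2)*(n - 1)*(n - 2)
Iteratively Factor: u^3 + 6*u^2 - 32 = (u + 4)*(u^2 + 2*u - 8) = (u + 4)^2*(u - 2)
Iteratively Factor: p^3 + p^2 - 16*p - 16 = (p + 4)*(p^2 - 3*p - 4) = (p + 1)*(p + 4)*(p - 4)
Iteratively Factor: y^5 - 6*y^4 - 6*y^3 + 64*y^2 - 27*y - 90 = (y - 2)*(y^4 - 4*y^3 - 14*y^2 + 36*y + 45) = (y - 2)*(y + 1)*(y^3 - 5*y^2 - 9*y + 45) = (y - 2)*(y + 1)*(y + 3)*(y^2 - 8*y + 15) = (y - 5)*(y - 2)*(y + 1)*(y + 3)*(y - 3)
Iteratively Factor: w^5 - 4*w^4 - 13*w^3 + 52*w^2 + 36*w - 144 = (w + 2)*(w^4 - 6*w^3 - w^2 + 54*w - 72) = (w - 4)*(w + 2)*(w^3 - 2*w^2 - 9*w + 18) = (w - 4)*(w - 3)*(w + 2)*(w^2 + w - 6) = (w - 4)*(w - 3)*(w - 2)*(w + 2)*(w + 3)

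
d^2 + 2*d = d*(d + 2)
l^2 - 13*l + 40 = (l - 8)*(l - 5)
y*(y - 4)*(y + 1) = y^3 - 3*y^2 - 4*y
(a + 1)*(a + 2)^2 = a^3 + 5*a^2 + 8*a + 4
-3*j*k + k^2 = k*(-3*j + k)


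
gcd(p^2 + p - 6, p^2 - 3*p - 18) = p + 3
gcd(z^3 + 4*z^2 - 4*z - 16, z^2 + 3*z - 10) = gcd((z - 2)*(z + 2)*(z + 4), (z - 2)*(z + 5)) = z - 2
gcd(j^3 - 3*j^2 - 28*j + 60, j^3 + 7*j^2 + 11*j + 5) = j + 5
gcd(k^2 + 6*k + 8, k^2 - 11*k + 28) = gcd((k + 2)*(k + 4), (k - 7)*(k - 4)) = 1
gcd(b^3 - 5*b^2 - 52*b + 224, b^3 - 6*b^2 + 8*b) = b - 4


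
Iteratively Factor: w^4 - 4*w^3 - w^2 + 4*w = (w)*(w^3 - 4*w^2 - w + 4) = w*(w - 1)*(w^2 - 3*w - 4) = w*(w - 4)*(w - 1)*(w + 1)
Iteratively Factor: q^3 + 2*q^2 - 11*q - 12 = (q + 4)*(q^2 - 2*q - 3) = (q + 1)*(q + 4)*(q - 3)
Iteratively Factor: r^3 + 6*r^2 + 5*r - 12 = (r - 1)*(r^2 + 7*r + 12) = (r - 1)*(r + 3)*(r + 4)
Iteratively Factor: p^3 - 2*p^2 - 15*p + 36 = (p + 4)*(p^2 - 6*p + 9) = (p - 3)*(p + 4)*(p - 3)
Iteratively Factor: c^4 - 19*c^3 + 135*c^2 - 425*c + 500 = (c - 5)*(c^3 - 14*c^2 + 65*c - 100) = (c - 5)^2*(c^2 - 9*c + 20) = (c - 5)^2*(c - 4)*(c - 5)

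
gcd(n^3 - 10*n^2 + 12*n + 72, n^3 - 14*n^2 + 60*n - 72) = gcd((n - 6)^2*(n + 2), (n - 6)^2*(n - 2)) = n^2 - 12*n + 36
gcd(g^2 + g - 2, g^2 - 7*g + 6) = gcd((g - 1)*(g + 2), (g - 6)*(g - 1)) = g - 1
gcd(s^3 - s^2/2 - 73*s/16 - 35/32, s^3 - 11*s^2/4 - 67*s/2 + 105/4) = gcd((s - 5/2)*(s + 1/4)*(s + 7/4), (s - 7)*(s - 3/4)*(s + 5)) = 1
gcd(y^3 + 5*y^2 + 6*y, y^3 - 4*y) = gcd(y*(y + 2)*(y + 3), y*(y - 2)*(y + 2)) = y^2 + 2*y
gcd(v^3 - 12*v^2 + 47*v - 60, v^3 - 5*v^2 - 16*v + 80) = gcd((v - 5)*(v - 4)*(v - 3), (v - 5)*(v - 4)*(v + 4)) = v^2 - 9*v + 20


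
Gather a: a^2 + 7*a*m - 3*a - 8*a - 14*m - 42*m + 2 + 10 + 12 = a^2 + a*(7*m - 11) - 56*m + 24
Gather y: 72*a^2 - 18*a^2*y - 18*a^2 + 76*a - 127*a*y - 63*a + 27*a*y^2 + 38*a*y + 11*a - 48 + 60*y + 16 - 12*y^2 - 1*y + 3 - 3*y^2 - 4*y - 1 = 54*a^2 + 24*a + y^2*(27*a - 15) + y*(-18*a^2 - 89*a + 55) - 30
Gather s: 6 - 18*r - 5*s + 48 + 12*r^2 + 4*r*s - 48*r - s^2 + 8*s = 12*r^2 - 66*r - s^2 + s*(4*r + 3) + 54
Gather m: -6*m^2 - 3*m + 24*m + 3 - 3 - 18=-6*m^2 + 21*m - 18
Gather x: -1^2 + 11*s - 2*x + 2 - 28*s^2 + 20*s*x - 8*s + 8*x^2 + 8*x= -28*s^2 + 3*s + 8*x^2 + x*(20*s + 6) + 1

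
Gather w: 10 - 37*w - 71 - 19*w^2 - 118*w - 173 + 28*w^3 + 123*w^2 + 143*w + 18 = 28*w^3 + 104*w^2 - 12*w - 216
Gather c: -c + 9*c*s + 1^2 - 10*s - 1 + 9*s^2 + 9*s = c*(9*s - 1) + 9*s^2 - s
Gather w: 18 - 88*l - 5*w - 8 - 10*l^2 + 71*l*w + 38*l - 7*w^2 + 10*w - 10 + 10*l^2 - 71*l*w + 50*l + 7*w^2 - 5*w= 0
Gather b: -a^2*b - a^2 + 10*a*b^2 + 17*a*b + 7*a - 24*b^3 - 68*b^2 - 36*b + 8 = -a^2 + 7*a - 24*b^3 + b^2*(10*a - 68) + b*(-a^2 + 17*a - 36) + 8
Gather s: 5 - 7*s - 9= -7*s - 4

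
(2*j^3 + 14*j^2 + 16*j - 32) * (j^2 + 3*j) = 2*j^5 + 20*j^4 + 58*j^3 + 16*j^2 - 96*j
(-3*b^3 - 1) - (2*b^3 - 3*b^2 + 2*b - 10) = -5*b^3 + 3*b^2 - 2*b + 9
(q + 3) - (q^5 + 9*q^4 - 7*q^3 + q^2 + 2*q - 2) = -q^5 - 9*q^4 + 7*q^3 - q^2 - q + 5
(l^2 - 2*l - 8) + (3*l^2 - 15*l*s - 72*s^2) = 4*l^2 - 15*l*s - 2*l - 72*s^2 - 8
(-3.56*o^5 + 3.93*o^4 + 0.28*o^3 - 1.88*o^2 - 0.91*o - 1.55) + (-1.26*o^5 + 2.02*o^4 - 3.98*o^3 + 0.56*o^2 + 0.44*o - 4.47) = -4.82*o^5 + 5.95*o^4 - 3.7*o^3 - 1.32*o^2 - 0.47*o - 6.02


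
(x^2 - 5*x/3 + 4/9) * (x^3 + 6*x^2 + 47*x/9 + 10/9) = x^5 + 13*x^4/3 - 13*x^3/3 - 133*x^2/27 + 38*x/81 + 40/81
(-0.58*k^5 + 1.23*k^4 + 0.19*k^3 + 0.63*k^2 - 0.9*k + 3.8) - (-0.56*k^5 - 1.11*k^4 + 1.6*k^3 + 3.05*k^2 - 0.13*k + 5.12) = -0.0199999999999999*k^5 + 2.34*k^4 - 1.41*k^3 - 2.42*k^2 - 0.77*k - 1.32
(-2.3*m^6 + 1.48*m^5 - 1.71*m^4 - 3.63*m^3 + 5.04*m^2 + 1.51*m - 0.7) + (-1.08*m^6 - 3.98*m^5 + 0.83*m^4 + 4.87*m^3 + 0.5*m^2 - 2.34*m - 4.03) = -3.38*m^6 - 2.5*m^5 - 0.88*m^4 + 1.24*m^3 + 5.54*m^2 - 0.83*m - 4.73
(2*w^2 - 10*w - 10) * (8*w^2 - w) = 16*w^4 - 82*w^3 - 70*w^2 + 10*w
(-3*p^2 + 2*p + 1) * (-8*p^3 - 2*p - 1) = 24*p^5 - 16*p^4 - 2*p^3 - p^2 - 4*p - 1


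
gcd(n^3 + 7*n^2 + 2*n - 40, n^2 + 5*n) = n + 5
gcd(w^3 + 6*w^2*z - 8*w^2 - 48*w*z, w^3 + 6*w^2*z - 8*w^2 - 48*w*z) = w^3 + 6*w^2*z - 8*w^2 - 48*w*z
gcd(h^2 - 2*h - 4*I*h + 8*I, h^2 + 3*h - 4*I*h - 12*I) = h - 4*I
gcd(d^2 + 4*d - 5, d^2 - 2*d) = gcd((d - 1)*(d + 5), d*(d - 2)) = 1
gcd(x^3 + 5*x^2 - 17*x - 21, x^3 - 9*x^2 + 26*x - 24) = x - 3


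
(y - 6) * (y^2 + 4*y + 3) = y^3 - 2*y^2 - 21*y - 18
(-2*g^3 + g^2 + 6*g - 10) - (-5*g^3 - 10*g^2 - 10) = 3*g^3 + 11*g^2 + 6*g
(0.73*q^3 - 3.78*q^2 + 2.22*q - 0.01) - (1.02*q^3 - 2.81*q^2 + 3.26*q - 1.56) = -0.29*q^3 - 0.97*q^2 - 1.04*q + 1.55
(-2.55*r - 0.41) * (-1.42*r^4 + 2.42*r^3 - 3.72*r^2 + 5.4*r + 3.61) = 3.621*r^5 - 5.5888*r^4 + 8.4938*r^3 - 12.2448*r^2 - 11.4195*r - 1.4801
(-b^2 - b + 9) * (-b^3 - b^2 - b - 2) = b^5 + 2*b^4 - 7*b^3 - 6*b^2 - 7*b - 18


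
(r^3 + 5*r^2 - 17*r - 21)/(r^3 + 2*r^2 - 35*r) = (r^2 - 2*r - 3)/(r*(r - 5))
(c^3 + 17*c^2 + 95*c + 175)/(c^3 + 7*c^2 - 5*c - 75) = (c + 7)/(c - 3)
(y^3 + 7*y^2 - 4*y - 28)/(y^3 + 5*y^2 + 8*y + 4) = (y^2 + 5*y - 14)/(y^2 + 3*y + 2)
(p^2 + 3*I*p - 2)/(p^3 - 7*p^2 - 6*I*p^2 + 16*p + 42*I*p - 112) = (p + I)/(p^2 - p*(7 + 8*I) + 56*I)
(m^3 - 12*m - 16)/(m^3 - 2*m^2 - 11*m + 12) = (m^2 + 4*m + 4)/(m^2 + 2*m - 3)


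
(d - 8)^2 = d^2 - 16*d + 64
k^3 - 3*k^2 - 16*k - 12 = (k - 6)*(k + 1)*(k + 2)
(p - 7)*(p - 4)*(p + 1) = p^3 - 10*p^2 + 17*p + 28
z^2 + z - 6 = (z - 2)*(z + 3)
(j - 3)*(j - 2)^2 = j^3 - 7*j^2 + 16*j - 12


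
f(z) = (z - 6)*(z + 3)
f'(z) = 2*z - 3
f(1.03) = -20.03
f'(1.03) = -0.94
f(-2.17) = -6.78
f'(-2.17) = -7.34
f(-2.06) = -7.58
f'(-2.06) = -7.12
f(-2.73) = -2.36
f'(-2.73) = -8.46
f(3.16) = -17.49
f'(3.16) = 3.32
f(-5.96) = 35.40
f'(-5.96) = -14.92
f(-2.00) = -8.00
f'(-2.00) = -7.00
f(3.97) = -14.15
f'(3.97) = 4.94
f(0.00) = -18.00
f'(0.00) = -3.00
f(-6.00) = 36.00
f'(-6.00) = -15.00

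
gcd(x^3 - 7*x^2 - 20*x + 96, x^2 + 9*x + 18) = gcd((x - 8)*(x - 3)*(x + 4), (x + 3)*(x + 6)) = 1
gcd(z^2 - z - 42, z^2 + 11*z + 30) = z + 6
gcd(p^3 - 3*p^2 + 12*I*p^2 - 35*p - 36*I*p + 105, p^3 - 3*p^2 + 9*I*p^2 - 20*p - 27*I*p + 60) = p^2 + p*(-3 + 5*I) - 15*I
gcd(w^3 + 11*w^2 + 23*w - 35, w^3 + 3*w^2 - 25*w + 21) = w^2 + 6*w - 7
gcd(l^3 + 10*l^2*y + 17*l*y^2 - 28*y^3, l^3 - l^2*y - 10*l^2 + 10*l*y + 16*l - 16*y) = -l + y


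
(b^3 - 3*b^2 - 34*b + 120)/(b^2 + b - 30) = b - 4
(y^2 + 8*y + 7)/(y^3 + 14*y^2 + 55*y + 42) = 1/(y + 6)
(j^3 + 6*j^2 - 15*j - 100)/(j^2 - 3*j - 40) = (j^2 + j - 20)/(j - 8)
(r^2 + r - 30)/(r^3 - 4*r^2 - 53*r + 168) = (r^2 + r - 30)/(r^3 - 4*r^2 - 53*r + 168)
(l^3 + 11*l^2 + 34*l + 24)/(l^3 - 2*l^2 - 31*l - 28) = (l + 6)/(l - 7)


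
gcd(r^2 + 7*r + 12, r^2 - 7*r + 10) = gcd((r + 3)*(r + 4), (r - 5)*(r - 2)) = 1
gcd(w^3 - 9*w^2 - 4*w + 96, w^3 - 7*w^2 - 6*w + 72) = w^2 - w - 12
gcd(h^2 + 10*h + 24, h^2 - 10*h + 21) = 1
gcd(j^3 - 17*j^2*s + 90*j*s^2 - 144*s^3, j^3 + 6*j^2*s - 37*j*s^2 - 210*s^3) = -j + 6*s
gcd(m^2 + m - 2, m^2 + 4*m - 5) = m - 1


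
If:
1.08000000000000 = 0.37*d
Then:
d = 2.92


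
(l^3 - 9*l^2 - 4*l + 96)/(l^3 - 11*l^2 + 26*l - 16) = (l^2 - l - 12)/(l^2 - 3*l + 2)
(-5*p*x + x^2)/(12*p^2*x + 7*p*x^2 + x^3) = (-5*p + x)/(12*p^2 + 7*p*x + x^2)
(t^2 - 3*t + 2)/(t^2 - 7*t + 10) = (t - 1)/(t - 5)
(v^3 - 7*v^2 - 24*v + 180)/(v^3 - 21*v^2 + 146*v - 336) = (v^2 - v - 30)/(v^2 - 15*v + 56)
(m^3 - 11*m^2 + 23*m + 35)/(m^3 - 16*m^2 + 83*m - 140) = (m + 1)/(m - 4)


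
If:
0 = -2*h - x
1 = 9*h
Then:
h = 1/9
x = -2/9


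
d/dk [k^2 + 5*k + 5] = 2*k + 5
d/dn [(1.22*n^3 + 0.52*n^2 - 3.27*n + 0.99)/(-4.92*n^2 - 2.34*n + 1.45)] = (-6.0024*n^4 - 5.7096*n^3 - 11.9982*n^2 + 11.2496*n - 2.4249)/(24.2064*n^4 + 23.0256*n^3 - 8.7924*n^2 - 6.786*n + 2.1025)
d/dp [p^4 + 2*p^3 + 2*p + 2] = 4*p^3 + 6*p^2 + 2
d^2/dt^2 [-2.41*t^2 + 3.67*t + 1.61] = -4.82000000000000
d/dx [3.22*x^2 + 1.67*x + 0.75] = 6.44*x + 1.67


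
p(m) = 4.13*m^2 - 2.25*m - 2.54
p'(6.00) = 47.31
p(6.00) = 132.64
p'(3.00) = 22.53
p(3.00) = 27.88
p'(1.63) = 11.21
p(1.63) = 4.77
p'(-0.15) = -3.49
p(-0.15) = -2.11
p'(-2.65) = -24.14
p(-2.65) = 32.43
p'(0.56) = 2.38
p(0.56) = -2.50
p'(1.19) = 7.58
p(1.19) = 0.63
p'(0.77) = 4.11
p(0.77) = -1.82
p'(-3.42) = -30.50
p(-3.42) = 53.46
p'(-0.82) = -9.02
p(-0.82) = 2.08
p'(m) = 8.26*m - 2.25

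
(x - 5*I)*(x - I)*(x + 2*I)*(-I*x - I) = -I*x^4 - 4*x^3 - I*x^3 - 4*x^2 - 7*I*x^2 - 10*x - 7*I*x - 10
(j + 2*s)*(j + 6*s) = j^2 + 8*j*s + 12*s^2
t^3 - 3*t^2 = t^2*(t - 3)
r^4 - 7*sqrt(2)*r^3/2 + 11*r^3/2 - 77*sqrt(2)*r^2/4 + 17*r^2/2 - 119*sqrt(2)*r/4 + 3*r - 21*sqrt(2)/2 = (r + 1/2)*(r + 2)*(r + 3)*(r - 7*sqrt(2)/2)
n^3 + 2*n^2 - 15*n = n*(n - 3)*(n + 5)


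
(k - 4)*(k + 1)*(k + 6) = k^3 + 3*k^2 - 22*k - 24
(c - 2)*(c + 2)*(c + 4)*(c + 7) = c^4 + 11*c^3 + 24*c^2 - 44*c - 112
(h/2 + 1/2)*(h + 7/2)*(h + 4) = h^3/2 + 17*h^2/4 + 43*h/4 + 7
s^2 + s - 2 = (s - 1)*(s + 2)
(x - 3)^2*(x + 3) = x^3 - 3*x^2 - 9*x + 27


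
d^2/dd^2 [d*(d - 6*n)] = 2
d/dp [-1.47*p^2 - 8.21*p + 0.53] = -2.94*p - 8.21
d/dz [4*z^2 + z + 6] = 8*z + 1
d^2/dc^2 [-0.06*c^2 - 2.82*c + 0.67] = -0.120000000000000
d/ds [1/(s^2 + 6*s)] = 2*(-s - 3)/(s^2*(s + 6)^2)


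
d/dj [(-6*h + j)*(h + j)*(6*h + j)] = -36*h^2 + 2*h*j + 3*j^2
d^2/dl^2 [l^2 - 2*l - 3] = 2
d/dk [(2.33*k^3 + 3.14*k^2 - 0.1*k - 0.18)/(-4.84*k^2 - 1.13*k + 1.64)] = (-11.2772*k^4 - 5.2658*k^3 + 7.4314*k^2 + 8.5568*k - 0.3674)/(23.4256*k^4 + 10.9384*k^3 - 14.5983*k^2 - 3.7064*k + 2.6896)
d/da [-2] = 0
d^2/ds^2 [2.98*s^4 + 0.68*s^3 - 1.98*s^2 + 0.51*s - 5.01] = 35.76*s^2 + 4.08*s - 3.96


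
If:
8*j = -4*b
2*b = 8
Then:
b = 4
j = -2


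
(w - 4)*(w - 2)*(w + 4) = w^3 - 2*w^2 - 16*w + 32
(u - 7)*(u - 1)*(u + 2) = u^3 - 6*u^2 - 9*u + 14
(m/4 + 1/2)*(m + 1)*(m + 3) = m^3/4 + 3*m^2/2 + 11*m/4 + 3/2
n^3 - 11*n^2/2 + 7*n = n*(n - 7/2)*(n - 2)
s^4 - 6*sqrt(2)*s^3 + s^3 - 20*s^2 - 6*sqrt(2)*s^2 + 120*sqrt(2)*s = s*(s - 4)*(s + 5)*(s - 6*sqrt(2))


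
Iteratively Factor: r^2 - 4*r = (r)*(r - 4)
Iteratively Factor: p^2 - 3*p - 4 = (p + 1)*(p - 4)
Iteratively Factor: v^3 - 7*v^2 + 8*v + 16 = (v + 1)*(v^2 - 8*v + 16) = (v - 4)*(v + 1)*(v - 4)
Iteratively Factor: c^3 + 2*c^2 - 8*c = (c)*(c^2 + 2*c - 8) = c*(c + 4)*(c - 2)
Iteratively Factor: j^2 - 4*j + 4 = (j - 2)*(j - 2)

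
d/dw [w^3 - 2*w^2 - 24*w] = 3*w^2 - 4*w - 24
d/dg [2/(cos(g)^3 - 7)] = 6*sin(g)*cos(g)^2/(cos(g)^3 - 7)^2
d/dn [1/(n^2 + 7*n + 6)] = (-2*n - 7)/(n^2 + 7*n + 6)^2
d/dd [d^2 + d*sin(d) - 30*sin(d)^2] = d*cos(d) + 2*d + sin(d) - 30*sin(2*d)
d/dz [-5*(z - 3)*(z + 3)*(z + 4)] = -15*z^2 - 40*z + 45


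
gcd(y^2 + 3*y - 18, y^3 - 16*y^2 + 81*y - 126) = y - 3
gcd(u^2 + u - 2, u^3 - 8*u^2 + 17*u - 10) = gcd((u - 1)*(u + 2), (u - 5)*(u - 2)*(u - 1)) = u - 1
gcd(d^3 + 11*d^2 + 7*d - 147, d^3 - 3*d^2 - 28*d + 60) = 1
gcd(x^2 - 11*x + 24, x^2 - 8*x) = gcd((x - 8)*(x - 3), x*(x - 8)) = x - 8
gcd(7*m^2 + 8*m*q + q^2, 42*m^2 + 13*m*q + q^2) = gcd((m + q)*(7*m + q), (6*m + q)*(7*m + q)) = 7*m + q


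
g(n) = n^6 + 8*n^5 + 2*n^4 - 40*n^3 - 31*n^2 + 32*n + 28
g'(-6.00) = -460.00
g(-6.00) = -5600.00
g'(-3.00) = 704.00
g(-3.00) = -320.00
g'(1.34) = -92.41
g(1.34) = -34.23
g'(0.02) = 30.71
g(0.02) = 28.63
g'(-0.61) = 28.38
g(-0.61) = 5.68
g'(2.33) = 928.22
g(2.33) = 196.62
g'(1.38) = -85.96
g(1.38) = -37.80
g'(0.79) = -70.50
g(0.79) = 17.70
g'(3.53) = 8169.39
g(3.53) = 4625.53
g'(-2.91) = 615.43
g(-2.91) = -260.67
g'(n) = 6*n^5 + 40*n^4 + 8*n^3 - 120*n^2 - 62*n + 32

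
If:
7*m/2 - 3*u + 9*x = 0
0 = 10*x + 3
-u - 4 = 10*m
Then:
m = -93/335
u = -82/67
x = -3/10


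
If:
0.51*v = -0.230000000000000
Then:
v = -0.45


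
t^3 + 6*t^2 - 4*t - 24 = (t - 2)*(t + 2)*(t + 6)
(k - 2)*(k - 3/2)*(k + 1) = k^3 - 5*k^2/2 - k/2 + 3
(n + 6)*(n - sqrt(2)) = n^2 - sqrt(2)*n + 6*n - 6*sqrt(2)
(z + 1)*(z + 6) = z^2 + 7*z + 6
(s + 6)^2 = s^2 + 12*s + 36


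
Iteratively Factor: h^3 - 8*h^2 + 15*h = (h - 3)*(h^2 - 5*h) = (h - 5)*(h - 3)*(h)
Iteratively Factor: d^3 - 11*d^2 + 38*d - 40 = (d - 2)*(d^2 - 9*d + 20) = (d - 5)*(d - 2)*(d - 4)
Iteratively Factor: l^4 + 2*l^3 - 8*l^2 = (l + 4)*(l^3 - 2*l^2) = l*(l + 4)*(l^2 - 2*l) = l*(l - 2)*(l + 4)*(l)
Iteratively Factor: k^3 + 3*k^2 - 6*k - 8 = (k + 4)*(k^2 - k - 2) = (k + 1)*(k + 4)*(k - 2)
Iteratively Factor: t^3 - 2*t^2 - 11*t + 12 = (t + 3)*(t^2 - 5*t + 4) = (t - 4)*(t + 3)*(t - 1)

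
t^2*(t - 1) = t^3 - t^2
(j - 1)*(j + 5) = j^2 + 4*j - 5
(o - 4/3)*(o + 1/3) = o^2 - o - 4/9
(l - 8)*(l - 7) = l^2 - 15*l + 56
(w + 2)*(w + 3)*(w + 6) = w^3 + 11*w^2 + 36*w + 36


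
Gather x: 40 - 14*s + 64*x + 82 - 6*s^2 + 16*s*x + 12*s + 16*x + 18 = -6*s^2 - 2*s + x*(16*s + 80) + 140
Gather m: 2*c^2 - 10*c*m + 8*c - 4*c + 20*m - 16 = 2*c^2 + 4*c + m*(20 - 10*c) - 16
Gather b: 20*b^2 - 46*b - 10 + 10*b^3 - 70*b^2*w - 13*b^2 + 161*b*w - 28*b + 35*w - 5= 10*b^3 + b^2*(7 - 70*w) + b*(161*w - 74) + 35*w - 15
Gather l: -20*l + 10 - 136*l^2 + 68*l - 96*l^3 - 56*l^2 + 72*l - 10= -96*l^3 - 192*l^2 + 120*l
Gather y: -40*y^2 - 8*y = -40*y^2 - 8*y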